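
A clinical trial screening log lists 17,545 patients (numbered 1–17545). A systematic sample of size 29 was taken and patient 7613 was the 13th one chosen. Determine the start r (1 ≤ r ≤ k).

353

k = 17545/29 = 605
r = 7613 − (13−1)×605 = 7613 − 7260 = 353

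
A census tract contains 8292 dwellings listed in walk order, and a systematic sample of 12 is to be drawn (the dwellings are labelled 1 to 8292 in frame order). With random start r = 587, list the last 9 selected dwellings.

2660, 3351, 4042, 4733, 5424, 6115, 6806, 7497, 8188

k = N/n = 8292/12 = 691
4th selection = 587 + 3×691 = 2660
5th: 2660 + 691 = 3351
6th: 3351 + 691 = 4042
7th: 4042 + 691 = 4733
8th: 4733 + 691 = 5424
9th: 5424 + 691 = 6115
10th: 6115 + 691 = 6806
11th: 6806 + 691 = 7497
12th: 7497 + 691 = 8188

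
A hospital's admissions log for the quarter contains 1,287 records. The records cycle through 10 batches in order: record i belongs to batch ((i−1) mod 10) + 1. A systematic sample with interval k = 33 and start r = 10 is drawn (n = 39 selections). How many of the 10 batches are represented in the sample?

Consecutive selections differ by k = 33, so their batch numbers differ by 33 mod 10 = 3.
gcd(33, 10) = 1, so the sample visits 10/1 = 10 distinct residues mod 10.
Start 10 is batch 10; the batches hit are 1, 2, 3, 4, 5, 6, 7, 8, 9, 10.

10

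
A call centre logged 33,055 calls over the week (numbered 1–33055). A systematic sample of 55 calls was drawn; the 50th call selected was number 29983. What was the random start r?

534

k = 33055/55 = 601
r = 29983 − (50−1)×601 = 29983 − 29449 = 534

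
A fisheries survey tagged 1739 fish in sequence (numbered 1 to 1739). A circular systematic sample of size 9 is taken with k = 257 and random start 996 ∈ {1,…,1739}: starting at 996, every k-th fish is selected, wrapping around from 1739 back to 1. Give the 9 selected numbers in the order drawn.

996, 1253, 1510, 28, 285, 542, 799, 1056, 1313

Selection 1: 996
Selection 2: 996 + 257 = 1253
Selection 3: 1253 + 257 = 1510
Selection 4: 1510 + 257 = 1767 → 1767 − 1739 = 28
Selection 5: 28 + 257 = 285
Selection 6: 285 + 257 = 542
Selection 7: 542 + 257 = 799
Selection 8: 799 + 257 = 1056
Selection 9: 1056 + 257 = 1313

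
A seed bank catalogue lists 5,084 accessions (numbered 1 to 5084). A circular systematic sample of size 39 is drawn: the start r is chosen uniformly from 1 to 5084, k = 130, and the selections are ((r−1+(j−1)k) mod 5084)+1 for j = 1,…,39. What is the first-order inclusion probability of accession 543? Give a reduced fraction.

For each position j, as r ranges over 1…5084 the j-th selection hits every accession exactly once, so accession 543 is selected for exactly 39 of the 5084 starts.
Inclusion probability = 39/5084.

39/5084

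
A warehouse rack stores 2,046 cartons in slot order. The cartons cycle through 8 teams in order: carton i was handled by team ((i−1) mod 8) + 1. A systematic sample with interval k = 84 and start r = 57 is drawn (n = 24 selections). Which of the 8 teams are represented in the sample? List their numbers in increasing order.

1, 5

Consecutive selections differ by k = 84, so their team numbers differ by 84 mod 8 = 4.
gcd(84, 8) = 4, so the sample visits 8/4 = 2 distinct residues mod 8.
Start 57 is team 1; the teams hit are 1, 5.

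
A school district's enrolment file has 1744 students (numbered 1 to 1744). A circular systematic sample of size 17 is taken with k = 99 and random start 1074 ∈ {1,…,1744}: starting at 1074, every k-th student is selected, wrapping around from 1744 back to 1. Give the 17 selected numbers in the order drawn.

1074, 1173, 1272, 1371, 1470, 1569, 1668, 23, 122, 221, 320, 419, 518, 617, 716, 815, 914

Selection 1: 1074
Selection 2: 1074 + 99 = 1173
Selection 3: 1173 + 99 = 1272
Selection 4: 1272 + 99 = 1371
Selection 5: 1371 + 99 = 1470
Selection 6: 1470 + 99 = 1569
Selection 7: 1569 + 99 = 1668
Selection 8: 1668 + 99 = 1767 → 1767 − 1744 = 23
Selection 9: 23 + 99 = 122
Selection 10: 122 + 99 = 221
Selection 11: 221 + 99 = 320
Selection 12: 320 + 99 = 419
Selection 13: 419 + 99 = 518
Selection 14: 518 + 99 = 617
Selection 15: 617 + 99 = 716
Selection 16: 716 + 99 = 815
Selection 17: 815 + 99 = 914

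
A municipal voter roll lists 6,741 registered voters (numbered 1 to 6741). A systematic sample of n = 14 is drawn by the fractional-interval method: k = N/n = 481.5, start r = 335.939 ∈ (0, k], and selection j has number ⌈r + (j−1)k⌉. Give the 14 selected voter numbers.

336, 818, 1299, 1781, 2262, 2744, 3225, 3707, 4188, 4670, 5151, 5633, 6114, 6596

j=1: r + 0k = 335.939 → ⌈·⌉ = 336
j=2: r + 1k = 817.439 → ⌈·⌉ = 818
j=3: r + 2k = 1298.939 → ⌈·⌉ = 1299
j=4: r + 3k = 1780.439 → ⌈·⌉ = 1781
j=5: r + 4k = 2261.939 → ⌈·⌉ = 2262
j=6: r + 5k = 2743.439 → ⌈·⌉ = 2744
j=7: r + 6k = 3224.939 → ⌈·⌉ = 3225
j=8: r + 7k = 3706.439 → ⌈·⌉ = 3707
j=9: r + 8k = 4187.939 → ⌈·⌉ = 4188
j=10: r + 9k = 4669.439 → ⌈·⌉ = 4670
j=11: r + 10k = 5150.939 → ⌈·⌉ = 5151
j=12: r + 11k = 5632.439 → ⌈·⌉ = 5633
j=13: r + 12k = 6113.939 → ⌈·⌉ = 6114
j=14: r + 13k = 6595.439 → ⌈·⌉ = 6596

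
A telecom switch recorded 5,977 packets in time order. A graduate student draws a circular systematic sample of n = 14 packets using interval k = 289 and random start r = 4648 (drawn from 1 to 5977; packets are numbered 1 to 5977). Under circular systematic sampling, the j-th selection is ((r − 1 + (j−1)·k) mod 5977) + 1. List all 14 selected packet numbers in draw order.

4648, 4937, 5226, 5515, 5804, 116, 405, 694, 983, 1272, 1561, 1850, 2139, 2428

Selection 1: 4648
Selection 2: 4648 + 289 = 4937
Selection 3: 4937 + 289 = 5226
Selection 4: 5226 + 289 = 5515
Selection 5: 5515 + 289 = 5804
Selection 6: 5804 + 289 = 6093 → 6093 − 5977 = 116
Selection 7: 116 + 289 = 405
Selection 8: 405 + 289 = 694
Selection 9: 694 + 289 = 983
Selection 10: 983 + 289 = 1272
Selection 11: 1272 + 289 = 1561
Selection 12: 1561 + 289 = 1850
Selection 13: 1850 + 289 = 2139
Selection 14: 2139 + 289 = 2428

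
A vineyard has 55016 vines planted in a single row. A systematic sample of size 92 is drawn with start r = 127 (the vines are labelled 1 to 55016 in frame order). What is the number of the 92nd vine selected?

54545

k = 55016/92 = 598
92nd selection = r + (92−1)·k = 127 + 91×598 = 127 + 54418 = 54545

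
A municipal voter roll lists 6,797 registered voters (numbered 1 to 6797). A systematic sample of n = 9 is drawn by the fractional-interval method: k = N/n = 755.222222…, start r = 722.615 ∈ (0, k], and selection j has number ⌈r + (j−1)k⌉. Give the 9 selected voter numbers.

j=1: r + 0k = 722.615 → ⌈·⌉ = 723
j=2: r + 1k = 1477.837222… → ⌈·⌉ = 1478
j=3: r + 2k = 2233.059444… → ⌈·⌉ = 2234
j=4: r + 3k = 2988.281666… → ⌈·⌉ = 2989
j=5: r + 4k = 3743.503888… → ⌈·⌉ = 3744
j=6: r + 5k = 4498.726111… → ⌈·⌉ = 4499
j=7: r + 6k = 5253.948333… → ⌈·⌉ = 5254
j=8: r + 7k = 6009.170555… → ⌈·⌉ = 6010
j=9: r + 8k = 6764.392777… → ⌈·⌉ = 6765

723, 1478, 2234, 2989, 3744, 4499, 5254, 6010, 6765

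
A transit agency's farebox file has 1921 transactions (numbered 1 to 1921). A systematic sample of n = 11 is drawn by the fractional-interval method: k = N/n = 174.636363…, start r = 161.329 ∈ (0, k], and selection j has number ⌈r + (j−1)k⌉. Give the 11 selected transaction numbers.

162, 336, 511, 686, 860, 1035, 1210, 1384, 1559, 1734, 1908

j=1: r + 0k = 161.329 → ⌈·⌉ = 162
j=2: r + 1k = 335.965363… → ⌈·⌉ = 336
j=3: r + 2k = 510.601727… → ⌈·⌉ = 511
j=4: r + 3k = 685.238090… → ⌈·⌉ = 686
j=5: r + 4k = 859.874454… → ⌈·⌉ = 860
j=6: r + 5k = 1034.510818… → ⌈·⌉ = 1035
j=7: r + 6k = 1209.147181… → ⌈·⌉ = 1210
j=8: r + 7k = 1383.783545… → ⌈·⌉ = 1384
j=9: r + 8k = 1558.419909… → ⌈·⌉ = 1559
j=10: r + 9k = 1733.056272… → ⌈·⌉ = 1734
j=11: r + 10k = 1907.692636… → ⌈·⌉ = 1908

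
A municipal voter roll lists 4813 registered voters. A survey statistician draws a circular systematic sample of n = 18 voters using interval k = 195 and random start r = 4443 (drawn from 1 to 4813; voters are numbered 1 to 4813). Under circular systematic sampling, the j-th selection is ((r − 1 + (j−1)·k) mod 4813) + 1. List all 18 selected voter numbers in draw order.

4443, 4638, 20, 215, 410, 605, 800, 995, 1190, 1385, 1580, 1775, 1970, 2165, 2360, 2555, 2750, 2945

Selection 1: 4443
Selection 2: 4443 + 195 = 4638
Selection 3: 4638 + 195 = 4833 → 4833 − 4813 = 20
Selection 4: 20 + 195 = 215
Selection 5: 215 + 195 = 410
Selection 6: 410 + 195 = 605
Selection 7: 605 + 195 = 800
Selection 8: 800 + 195 = 995
Selection 9: 995 + 195 = 1190
Selection 10: 1190 + 195 = 1385
Selection 11: 1385 + 195 = 1580
Selection 12: 1580 + 195 = 1775
Selection 13: 1775 + 195 = 1970
Selection 14: 1970 + 195 = 2165
Selection 15: 2165 + 195 = 2360
Selection 16: 2360 + 195 = 2555
Selection 17: 2555 + 195 = 2750
Selection 18: 2750 + 195 = 2945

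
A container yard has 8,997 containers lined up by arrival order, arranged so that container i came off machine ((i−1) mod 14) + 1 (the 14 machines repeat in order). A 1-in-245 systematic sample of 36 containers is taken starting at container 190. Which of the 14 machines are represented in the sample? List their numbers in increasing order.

1, 8

Consecutive selections differ by k = 245, so their machine numbers differ by 245 mod 14 = 7.
gcd(245, 14) = 7, so the sample visits 14/7 = 2 distinct residues mod 14.
Start 190 is machine 8; the machines hit are 1, 8.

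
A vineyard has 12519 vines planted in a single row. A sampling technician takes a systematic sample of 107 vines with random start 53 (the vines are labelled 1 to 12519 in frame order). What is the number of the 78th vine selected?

k = 12519/107 = 117
78th selection = r + (78−1)·k = 53 + 77×117 = 53 + 9009 = 9062

9062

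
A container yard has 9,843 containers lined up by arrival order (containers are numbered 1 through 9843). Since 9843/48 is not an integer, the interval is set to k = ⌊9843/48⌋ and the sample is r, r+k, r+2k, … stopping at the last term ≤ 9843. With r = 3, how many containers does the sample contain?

49

k = ⌊9843/48⌋ = 205
Achieved size = ⌊(9843 − 3)/205⌋ + 1 = ⌊9840/205⌋ + 1 = 48 + 1 = 49
(last selection: 3 + 48×205 = 9843 ≤ 9843; next would be 10048 > 9843)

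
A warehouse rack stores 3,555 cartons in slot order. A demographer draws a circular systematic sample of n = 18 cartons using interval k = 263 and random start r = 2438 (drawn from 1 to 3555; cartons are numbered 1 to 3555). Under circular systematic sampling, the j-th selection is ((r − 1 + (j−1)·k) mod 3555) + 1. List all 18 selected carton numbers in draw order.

Selection 1: 2438
Selection 2: 2438 + 263 = 2701
Selection 3: 2701 + 263 = 2964
Selection 4: 2964 + 263 = 3227
Selection 5: 3227 + 263 = 3490
Selection 6: 3490 + 263 = 3753 → 3753 − 3555 = 198
Selection 7: 198 + 263 = 461
Selection 8: 461 + 263 = 724
Selection 9: 724 + 263 = 987
Selection 10: 987 + 263 = 1250
Selection 11: 1250 + 263 = 1513
Selection 12: 1513 + 263 = 1776
Selection 13: 1776 + 263 = 2039
Selection 14: 2039 + 263 = 2302
Selection 15: 2302 + 263 = 2565
Selection 16: 2565 + 263 = 2828
Selection 17: 2828 + 263 = 3091
Selection 18: 3091 + 263 = 3354

2438, 2701, 2964, 3227, 3490, 198, 461, 724, 987, 1250, 1513, 1776, 2039, 2302, 2565, 2828, 3091, 3354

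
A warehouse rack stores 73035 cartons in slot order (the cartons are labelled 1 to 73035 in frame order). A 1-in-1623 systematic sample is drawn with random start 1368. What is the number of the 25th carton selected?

k = 1623
25th selection = r + (25−1)·k = 1368 + 24×1623 = 1368 + 38952 = 40320

40320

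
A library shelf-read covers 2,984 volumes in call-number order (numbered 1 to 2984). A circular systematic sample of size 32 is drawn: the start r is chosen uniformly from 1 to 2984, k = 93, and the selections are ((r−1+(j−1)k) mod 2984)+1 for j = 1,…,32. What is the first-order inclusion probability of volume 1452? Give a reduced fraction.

For each position j, as r ranges over 1…2984 the j-th selection hits every volume exactly once, so volume 1452 is selected for exactly 32 of the 2984 starts.
Inclusion probability = 32/2984 = 4/373.

4/373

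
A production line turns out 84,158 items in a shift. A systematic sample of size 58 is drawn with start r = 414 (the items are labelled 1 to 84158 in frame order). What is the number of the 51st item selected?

k = 84158/58 = 1451
51st selection = r + (51−1)·k = 414 + 50×1451 = 414 + 72550 = 72964

72964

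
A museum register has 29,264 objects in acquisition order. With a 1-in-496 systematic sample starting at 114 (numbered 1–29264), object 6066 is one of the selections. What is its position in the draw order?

13

k = 496
position = (6066 − 114)/496 + 1 = 5952/496 + 1 = 12 + 1 = 13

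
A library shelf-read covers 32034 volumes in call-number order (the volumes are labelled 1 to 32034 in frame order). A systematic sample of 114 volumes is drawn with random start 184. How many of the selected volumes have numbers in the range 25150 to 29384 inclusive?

15

k = 32034/114 = 281
First selection ≥ 25150: 184 + ⌈(25150−184)/281⌉·281 = 184 + 89×281 = 25193
Last selection ≤ 29384: 184 + ⌊(29384−184)/281⌋·281 = 184 + 103×281 = 29127
Count = 103 − 89 + 1 = 15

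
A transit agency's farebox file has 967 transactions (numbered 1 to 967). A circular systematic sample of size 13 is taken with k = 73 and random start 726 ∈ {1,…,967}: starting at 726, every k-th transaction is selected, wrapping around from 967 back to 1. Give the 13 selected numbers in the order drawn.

Selection 1: 726
Selection 2: 726 + 73 = 799
Selection 3: 799 + 73 = 872
Selection 4: 872 + 73 = 945
Selection 5: 945 + 73 = 1018 → 1018 − 967 = 51
Selection 6: 51 + 73 = 124
Selection 7: 124 + 73 = 197
Selection 8: 197 + 73 = 270
Selection 9: 270 + 73 = 343
Selection 10: 343 + 73 = 416
Selection 11: 416 + 73 = 489
Selection 12: 489 + 73 = 562
Selection 13: 562 + 73 = 635

726, 799, 872, 945, 51, 124, 197, 270, 343, 416, 489, 562, 635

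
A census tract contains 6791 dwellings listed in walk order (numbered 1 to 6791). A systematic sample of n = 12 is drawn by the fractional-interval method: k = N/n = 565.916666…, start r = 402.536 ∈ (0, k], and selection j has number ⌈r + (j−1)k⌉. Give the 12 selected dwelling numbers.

403, 969, 1535, 2101, 2667, 3233, 3799, 4364, 4930, 5496, 6062, 6628

j=1: r + 0k = 402.536 → ⌈·⌉ = 403
j=2: r + 1k = 968.452666… → ⌈·⌉ = 969
j=3: r + 2k = 1534.369333… → ⌈·⌉ = 1535
j=4: r + 3k = 2100.286 → ⌈·⌉ = 2101
j=5: r + 4k = 2666.202666… → ⌈·⌉ = 2667
j=6: r + 5k = 3232.119333… → ⌈·⌉ = 3233
j=7: r + 6k = 3798.036 → ⌈·⌉ = 3799
j=8: r + 7k = 4363.952666… → ⌈·⌉ = 4364
j=9: r + 8k = 4929.869333… → ⌈·⌉ = 4930
j=10: r + 9k = 5495.786 → ⌈·⌉ = 5496
j=11: r + 10k = 6061.702666… → ⌈·⌉ = 6062
j=12: r + 11k = 6627.619333… → ⌈·⌉ = 6628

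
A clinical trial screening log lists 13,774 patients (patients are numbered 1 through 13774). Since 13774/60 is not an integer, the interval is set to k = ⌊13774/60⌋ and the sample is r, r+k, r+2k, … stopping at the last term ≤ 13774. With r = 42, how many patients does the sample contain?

60

k = ⌊13774/60⌋ = 229
Achieved size = ⌊(13774 − 42)/229⌋ + 1 = ⌊13732/229⌋ + 1 = 59 + 1 = 60
(last selection: 42 + 59×229 = 13553 ≤ 13774; next would be 13782 > 13774)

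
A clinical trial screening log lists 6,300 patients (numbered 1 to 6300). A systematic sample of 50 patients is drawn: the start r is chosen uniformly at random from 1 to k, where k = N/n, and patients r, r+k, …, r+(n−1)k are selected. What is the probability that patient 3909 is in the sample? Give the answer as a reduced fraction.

k = 6300/50 = 126.
Patient 3909 is selected iff r ≡ 3909 (mod 126); exactly one such r in {1,…,126}.
Inclusion probability = 1/126.

1/126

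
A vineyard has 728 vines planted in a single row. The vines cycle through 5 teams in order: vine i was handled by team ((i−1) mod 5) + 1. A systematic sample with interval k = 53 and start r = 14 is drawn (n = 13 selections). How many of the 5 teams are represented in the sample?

Consecutive selections differ by k = 53, so their team numbers differ by 53 mod 5 = 3.
gcd(53, 5) = 1, so the sample visits 5/1 = 5 distinct residues mod 5.
Start 14 is team 4; the teams hit are 1, 2, 3, 4, 5.

5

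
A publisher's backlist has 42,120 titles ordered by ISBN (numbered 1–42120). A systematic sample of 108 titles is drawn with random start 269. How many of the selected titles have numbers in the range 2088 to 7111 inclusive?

k = 42120/108 = 390
First selection ≥ 2088: 269 + ⌈(2088−269)/390⌉·390 = 269 + 5×390 = 2219
Last selection ≤ 7111: 269 + ⌊(7111−269)/390⌋·390 = 269 + 17×390 = 6899
Count = 17 − 5 + 1 = 13

13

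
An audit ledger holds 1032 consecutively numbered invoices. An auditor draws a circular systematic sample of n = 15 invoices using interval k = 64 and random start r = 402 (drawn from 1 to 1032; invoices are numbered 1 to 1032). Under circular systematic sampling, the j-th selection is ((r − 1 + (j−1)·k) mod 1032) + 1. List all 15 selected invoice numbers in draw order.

Selection 1: 402
Selection 2: 402 + 64 = 466
Selection 3: 466 + 64 = 530
Selection 4: 530 + 64 = 594
Selection 5: 594 + 64 = 658
Selection 6: 658 + 64 = 722
Selection 7: 722 + 64 = 786
Selection 8: 786 + 64 = 850
Selection 9: 850 + 64 = 914
Selection 10: 914 + 64 = 978
Selection 11: 978 + 64 = 1042 → 1042 − 1032 = 10
Selection 12: 10 + 64 = 74
Selection 13: 74 + 64 = 138
Selection 14: 138 + 64 = 202
Selection 15: 202 + 64 = 266

402, 466, 530, 594, 658, 722, 786, 850, 914, 978, 10, 74, 138, 202, 266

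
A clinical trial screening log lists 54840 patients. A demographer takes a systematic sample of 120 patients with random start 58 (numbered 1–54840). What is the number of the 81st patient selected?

k = 54840/120 = 457
81st selection = r + (81−1)·k = 58 + 80×457 = 58 + 36560 = 36618

36618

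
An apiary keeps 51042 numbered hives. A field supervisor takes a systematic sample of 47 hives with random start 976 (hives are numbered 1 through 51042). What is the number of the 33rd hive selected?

k = 51042/47 = 1086
33rd selection = r + (33−1)·k = 976 + 32×1086 = 976 + 34752 = 35728

35728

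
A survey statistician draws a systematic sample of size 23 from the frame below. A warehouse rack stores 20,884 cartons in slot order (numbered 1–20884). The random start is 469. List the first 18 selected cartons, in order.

469, 1377, 2285, 3193, 4101, 5009, 5917, 6825, 7733, 8641, 9549, 10457, 11365, 12273, 13181, 14089, 14997, 15905

k = N/n = 20884/23 = 908
carton 1: 469
carton 2: 469 + 908 = 1377
carton 3: 1377 + 908 = 2285
carton 4: 2285 + 908 = 3193
carton 5: 3193 + 908 = 4101
carton 6: 4101 + 908 = 5009
carton 7: 5009 + 908 = 5917
carton 8: 5917 + 908 = 6825
carton 9: 6825 + 908 = 7733
carton 10: 7733 + 908 = 8641
carton 11: 8641 + 908 = 9549
carton 12: 9549 + 908 = 10457
carton 13: 10457 + 908 = 11365
carton 14: 11365 + 908 = 12273
carton 15: 12273 + 908 = 13181
carton 16: 13181 + 908 = 14089
carton 17: 14089 + 908 = 14997
carton 18: 14997 + 908 = 15905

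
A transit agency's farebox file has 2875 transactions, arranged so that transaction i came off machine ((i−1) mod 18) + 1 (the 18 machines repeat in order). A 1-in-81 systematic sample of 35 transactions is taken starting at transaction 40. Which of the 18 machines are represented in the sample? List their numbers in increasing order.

4, 13

Consecutive selections differ by k = 81, so their machine numbers differ by 81 mod 18 = 9.
gcd(81, 18) = 9, so the sample visits 18/9 = 2 distinct residues mod 18.
Start 40 is machine 4; the machines hit are 4, 13.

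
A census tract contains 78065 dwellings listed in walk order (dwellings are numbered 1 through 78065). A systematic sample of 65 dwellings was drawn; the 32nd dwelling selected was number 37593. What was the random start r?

k = 78065/65 = 1201
r = 37593 − (32−1)×1201 = 37593 − 37231 = 362

362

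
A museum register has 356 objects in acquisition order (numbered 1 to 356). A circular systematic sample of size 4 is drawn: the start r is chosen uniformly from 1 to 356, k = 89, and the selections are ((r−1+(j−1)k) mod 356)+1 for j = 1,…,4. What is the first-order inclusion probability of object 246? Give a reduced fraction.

1/89

For each position j, as r ranges over 1…356 the j-th selection hits every object exactly once, so object 246 is selected for exactly 4 of the 356 starts.
Inclusion probability = 4/356 = 1/89.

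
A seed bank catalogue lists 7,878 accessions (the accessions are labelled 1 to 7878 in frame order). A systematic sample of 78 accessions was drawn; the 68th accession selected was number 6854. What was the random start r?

k = 7878/78 = 101
r = 6854 − (68−1)×101 = 6854 − 6767 = 87

87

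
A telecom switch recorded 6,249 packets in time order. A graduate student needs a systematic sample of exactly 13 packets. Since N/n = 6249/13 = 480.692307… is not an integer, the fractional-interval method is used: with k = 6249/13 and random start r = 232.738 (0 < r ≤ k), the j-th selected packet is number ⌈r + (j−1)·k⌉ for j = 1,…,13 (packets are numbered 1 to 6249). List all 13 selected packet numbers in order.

j=1: r + 0k = 232.738 → ⌈·⌉ = 233
j=2: r + 1k = 713.430307… → ⌈·⌉ = 714
j=3: r + 2k = 1194.122615… → ⌈·⌉ = 1195
j=4: r + 3k = 1674.814923… → ⌈·⌉ = 1675
j=5: r + 4k = 2155.507230… → ⌈·⌉ = 2156
j=6: r + 5k = 2636.199538… → ⌈·⌉ = 2637
j=7: r + 6k = 3116.891846… → ⌈·⌉ = 3117
j=8: r + 7k = 3597.584153… → ⌈·⌉ = 3598
j=9: r + 8k = 4078.276461… → ⌈·⌉ = 4079
j=10: r + 9k = 4558.968769… → ⌈·⌉ = 4559
j=11: r + 10k = 5039.661076… → ⌈·⌉ = 5040
j=12: r + 11k = 5520.353384… → ⌈·⌉ = 5521
j=13: r + 12k = 6001.045692… → ⌈·⌉ = 6002

233, 714, 1195, 1675, 2156, 2637, 3117, 3598, 4079, 4559, 5040, 5521, 6002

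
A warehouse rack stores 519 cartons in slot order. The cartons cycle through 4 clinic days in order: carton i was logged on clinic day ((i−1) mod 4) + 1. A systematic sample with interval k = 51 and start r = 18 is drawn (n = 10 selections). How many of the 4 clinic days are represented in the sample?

Consecutive selections differ by k = 51, so their clinic day numbers differ by 51 mod 4 = 3.
gcd(51, 4) = 1, so the sample visits 4/1 = 4 distinct residues mod 4.
Start 18 is clinic day 2; the clinic days hit are 1, 2, 3, 4.

4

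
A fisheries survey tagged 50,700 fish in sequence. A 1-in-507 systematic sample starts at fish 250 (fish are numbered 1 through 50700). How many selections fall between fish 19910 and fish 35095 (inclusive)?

k = 507
First selection ≥ 19910: 250 + ⌈(19910−250)/507⌉·507 = 250 + 39×507 = 20023
Last selection ≤ 35095: 250 + ⌊(35095−250)/507⌋·507 = 250 + 68×507 = 34726
Count = 68 − 39 + 1 = 30

30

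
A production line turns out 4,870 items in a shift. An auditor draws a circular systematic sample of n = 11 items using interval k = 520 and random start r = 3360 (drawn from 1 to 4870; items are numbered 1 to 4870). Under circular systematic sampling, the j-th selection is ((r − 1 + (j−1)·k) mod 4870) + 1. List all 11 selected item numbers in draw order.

Selection 1: 3360
Selection 2: 3360 + 520 = 3880
Selection 3: 3880 + 520 = 4400
Selection 4: 4400 + 520 = 4920 → 4920 − 4870 = 50
Selection 5: 50 + 520 = 570
Selection 6: 570 + 520 = 1090
Selection 7: 1090 + 520 = 1610
Selection 8: 1610 + 520 = 2130
Selection 9: 2130 + 520 = 2650
Selection 10: 2650 + 520 = 3170
Selection 11: 3170 + 520 = 3690

3360, 3880, 4400, 50, 570, 1090, 1610, 2130, 2650, 3170, 3690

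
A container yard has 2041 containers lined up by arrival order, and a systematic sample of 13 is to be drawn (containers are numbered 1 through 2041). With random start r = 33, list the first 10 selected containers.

33, 190, 347, 504, 661, 818, 975, 1132, 1289, 1446

k = N/n = 2041/13 = 157
container 1: 33
container 2: 33 + 157 = 190
container 3: 190 + 157 = 347
container 4: 347 + 157 = 504
container 5: 504 + 157 = 661
container 6: 661 + 157 = 818
container 7: 818 + 157 = 975
container 8: 975 + 157 = 1132
container 9: 1132 + 157 = 1289
container 10: 1289 + 157 = 1446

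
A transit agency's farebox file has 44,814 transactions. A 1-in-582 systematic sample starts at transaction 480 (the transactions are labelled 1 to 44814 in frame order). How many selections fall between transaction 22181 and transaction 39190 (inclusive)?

29

k = 582
First selection ≥ 22181: 480 + ⌈(22181−480)/582⌉·582 = 480 + 38×582 = 22596
Last selection ≤ 39190: 480 + ⌊(39190−480)/582⌋·582 = 480 + 66×582 = 38892
Count = 66 − 38 + 1 = 29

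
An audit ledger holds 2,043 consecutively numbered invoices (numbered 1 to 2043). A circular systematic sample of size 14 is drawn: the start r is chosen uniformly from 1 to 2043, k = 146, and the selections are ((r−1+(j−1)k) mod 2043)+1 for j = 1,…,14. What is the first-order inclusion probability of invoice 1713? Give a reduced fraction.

14/2043

For each position j, as r ranges over 1…2043 the j-th selection hits every invoice exactly once, so invoice 1713 is selected for exactly 14 of the 2043 starts.
Inclusion probability = 14/2043.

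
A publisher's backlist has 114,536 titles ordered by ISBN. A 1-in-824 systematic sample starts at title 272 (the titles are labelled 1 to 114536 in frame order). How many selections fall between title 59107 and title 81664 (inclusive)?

k = 824
First selection ≥ 59107: 272 + ⌈(59107−272)/824⌉·824 = 272 + 72×824 = 59600
Last selection ≤ 81664: 272 + ⌊(81664−272)/824⌋·824 = 272 + 98×824 = 81024
Count = 98 − 72 + 1 = 27

27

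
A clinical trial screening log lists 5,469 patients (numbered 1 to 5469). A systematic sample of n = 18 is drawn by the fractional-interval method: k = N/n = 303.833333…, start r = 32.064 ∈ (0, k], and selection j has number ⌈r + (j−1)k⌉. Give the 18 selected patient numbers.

j=1: r + 0k = 32.064 → ⌈·⌉ = 33
j=2: r + 1k = 335.897333… → ⌈·⌉ = 336
j=3: r + 2k = 639.730666… → ⌈·⌉ = 640
j=4: r + 3k = 943.564 → ⌈·⌉ = 944
j=5: r + 4k = 1247.397333… → ⌈·⌉ = 1248
j=6: r + 5k = 1551.230666… → ⌈·⌉ = 1552
j=7: r + 6k = 1855.064 → ⌈·⌉ = 1856
j=8: r + 7k = 2158.897333… → ⌈·⌉ = 2159
j=9: r + 8k = 2462.730666… → ⌈·⌉ = 2463
j=10: r + 9k = 2766.564 → ⌈·⌉ = 2767
j=11: r + 10k = 3070.397333… → ⌈·⌉ = 3071
j=12: r + 11k = 3374.230666… → ⌈·⌉ = 3375
j=13: r + 12k = 3678.064 → ⌈·⌉ = 3679
j=14: r + 13k = 3981.897333… → ⌈·⌉ = 3982
j=15: r + 14k = 4285.730666… → ⌈·⌉ = 4286
j=16: r + 15k = 4589.564 → ⌈·⌉ = 4590
j=17: r + 16k = 4893.397333… → ⌈·⌉ = 4894
j=18: r + 17k = 5197.230666… → ⌈·⌉ = 5198

33, 336, 640, 944, 1248, 1552, 1856, 2159, 2463, 2767, 3071, 3375, 3679, 3982, 4286, 4590, 4894, 5198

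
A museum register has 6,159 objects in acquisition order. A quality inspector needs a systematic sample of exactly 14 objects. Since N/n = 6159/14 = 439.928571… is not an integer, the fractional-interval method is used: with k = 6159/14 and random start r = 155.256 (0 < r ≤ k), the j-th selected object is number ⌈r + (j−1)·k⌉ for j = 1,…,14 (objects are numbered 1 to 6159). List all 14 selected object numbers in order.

156, 596, 1036, 1476, 1915, 2355, 2795, 3235, 3675, 4115, 4555, 4995, 5435, 5875

j=1: r + 0k = 155.256 → ⌈·⌉ = 156
j=2: r + 1k = 595.184571… → ⌈·⌉ = 596
j=3: r + 2k = 1035.113142… → ⌈·⌉ = 1036
j=4: r + 3k = 1475.041714… → ⌈·⌉ = 1476
j=5: r + 4k = 1914.970285… → ⌈·⌉ = 1915
j=6: r + 5k = 2354.898857… → ⌈·⌉ = 2355
j=7: r + 6k = 2794.827428… → ⌈·⌉ = 2795
j=8: r + 7k = 3234.756 → ⌈·⌉ = 3235
j=9: r + 8k = 3674.684571… → ⌈·⌉ = 3675
j=10: r + 9k = 4114.613142… → ⌈·⌉ = 4115
j=11: r + 10k = 4554.541714… → ⌈·⌉ = 4555
j=12: r + 11k = 4994.470285… → ⌈·⌉ = 4995
j=13: r + 12k = 5434.398857… → ⌈·⌉ = 5435
j=14: r + 13k = 5874.327428… → ⌈·⌉ = 5875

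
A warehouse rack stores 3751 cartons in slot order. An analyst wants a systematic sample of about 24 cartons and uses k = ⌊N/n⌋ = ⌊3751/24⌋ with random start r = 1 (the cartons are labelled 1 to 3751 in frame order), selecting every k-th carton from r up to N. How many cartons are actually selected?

25

k = ⌊3751/24⌋ = 156
Achieved size = ⌊(3751 − 1)/156⌋ + 1 = ⌊3750/156⌋ + 1 = 24 + 1 = 25
(last selection: 1 + 24×156 = 3745 ≤ 3751; next would be 3901 > 3751)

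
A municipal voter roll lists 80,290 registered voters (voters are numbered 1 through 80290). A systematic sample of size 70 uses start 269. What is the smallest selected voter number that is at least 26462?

26650

k = 80290/70 = 1147
Steps past start: ⌈(26462 − 269)/1147⌉ = ⌈26193/1147⌉ = 23
Selected voter: 269 + 23×1147 = 26650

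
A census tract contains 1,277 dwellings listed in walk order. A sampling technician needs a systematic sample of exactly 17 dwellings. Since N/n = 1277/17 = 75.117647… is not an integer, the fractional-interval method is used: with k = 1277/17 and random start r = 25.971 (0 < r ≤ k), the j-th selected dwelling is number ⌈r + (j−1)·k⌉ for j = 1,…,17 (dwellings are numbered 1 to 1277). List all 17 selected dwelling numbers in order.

j=1: r + 0k = 25.971 → ⌈·⌉ = 26
j=2: r + 1k = 101.088647… → ⌈·⌉ = 102
j=3: r + 2k = 176.206294… → ⌈·⌉ = 177
j=4: r + 3k = 251.323941… → ⌈·⌉ = 252
j=5: r + 4k = 326.441588… → ⌈·⌉ = 327
j=6: r + 5k = 401.559235… → ⌈·⌉ = 402
j=7: r + 6k = 476.676882… → ⌈·⌉ = 477
j=8: r + 7k = 551.794529… → ⌈·⌉ = 552
j=9: r + 8k = 626.912176… → ⌈·⌉ = 627
j=10: r + 9k = 702.029823… → ⌈·⌉ = 703
j=11: r + 10k = 777.147470… → ⌈·⌉ = 778
j=12: r + 11k = 852.265117… → ⌈·⌉ = 853
j=13: r + 12k = 927.382764… → ⌈·⌉ = 928
j=14: r + 13k = 1002.500411… → ⌈·⌉ = 1003
j=15: r + 14k = 1077.618058… → ⌈·⌉ = 1078
j=16: r + 15k = 1152.735705… → ⌈·⌉ = 1153
j=17: r + 16k = 1227.853352… → ⌈·⌉ = 1228

26, 102, 177, 252, 327, 402, 477, 552, 627, 703, 778, 853, 928, 1003, 1078, 1153, 1228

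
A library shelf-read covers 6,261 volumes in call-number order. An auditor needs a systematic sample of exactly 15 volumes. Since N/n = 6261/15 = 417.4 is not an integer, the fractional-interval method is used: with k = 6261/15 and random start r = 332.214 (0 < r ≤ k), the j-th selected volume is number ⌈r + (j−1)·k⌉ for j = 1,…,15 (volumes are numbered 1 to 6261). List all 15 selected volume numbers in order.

j=1: r + 0k = 332.214 → ⌈·⌉ = 333
j=2: r + 1k = 749.614 → ⌈·⌉ = 750
j=3: r + 2k = 1167.014 → ⌈·⌉ = 1168
j=4: r + 3k = 1584.414 → ⌈·⌉ = 1585
j=5: r + 4k = 2001.814 → ⌈·⌉ = 2002
j=6: r + 5k = 2419.214 → ⌈·⌉ = 2420
j=7: r + 6k = 2836.614 → ⌈·⌉ = 2837
j=8: r + 7k = 3254.014 → ⌈·⌉ = 3255
j=9: r + 8k = 3671.414 → ⌈·⌉ = 3672
j=10: r + 9k = 4088.814 → ⌈·⌉ = 4089
j=11: r + 10k = 4506.214 → ⌈·⌉ = 4507
j=12: r + 11k = 4923.614 → ⌈·⌉ = 4924
j=13: r + 12k = 5341.014 → ⌈·⌉ = 5342
j=14: r + 13k = 5758.414 → ⌈·⌉ = 5759
j=15: r + 14k = 6175.814 → ⌈·⌉ = 6176

333, 750, 1168, 1585, 2002, 2420, 2837, 3255, 3672, 4089, 4507, 4924, 5342, 5759, 6176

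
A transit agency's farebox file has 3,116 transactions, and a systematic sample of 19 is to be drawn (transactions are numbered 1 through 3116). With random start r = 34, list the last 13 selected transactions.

1018, 1182, 1346, 1510, 1674, 1838, 2002, 2166, 2330, 2494, 2658, 2822, 2986

k = N/n = 3116/19 = 164
7th selection = 34 + 6×164 = 1018
8th: 1018 + 164 = 1182
9th: 1182 + 164 = 1346
10th: 1346 + 164 = 1510
11th: 1510 + 164 = 1674
12th: 1674 + 164 = 1838
13th: 1838 + 164 = 2002
14th: 2002 + 164 = 2166
15th: 2166 + 164 = 2330
16th: 2330 + 164 = 2494
17th: 2494 + 164 = 2658
18th: 2658 + 164 = 2822
19th: 2822 + 164 = 2986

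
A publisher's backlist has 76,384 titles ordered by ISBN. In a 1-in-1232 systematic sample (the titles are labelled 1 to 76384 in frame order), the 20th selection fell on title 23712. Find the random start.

304

k = 1232
r = 23712 − (20−1)×1232 = 23712 − 23408 = 304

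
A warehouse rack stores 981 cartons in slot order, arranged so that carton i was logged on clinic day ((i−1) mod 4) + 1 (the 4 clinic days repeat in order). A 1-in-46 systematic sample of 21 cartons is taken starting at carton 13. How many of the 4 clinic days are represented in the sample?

2

Consecutive selections differ by k = 46, so their clinic day numbers differ by 46 mod 4 = 2.
gcd(46, 4) = 2, so the sample visits 4/2 = 2 distinct residues mod 4.
Start 13 is clinic day 1; the clinic days hit are 1, 3.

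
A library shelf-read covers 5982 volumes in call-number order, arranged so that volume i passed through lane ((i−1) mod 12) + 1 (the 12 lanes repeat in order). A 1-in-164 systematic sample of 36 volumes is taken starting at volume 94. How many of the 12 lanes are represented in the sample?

Consecutive selections differ by k = 164, so their lane numbers differ by 164 mod 12 = 8.
gcd(164, 12) = 4, so the sample visits 12/4 = 3 distinct residues mod 12.
Start 94 is lane 10; the lanes hit are 2, 6, 10.

3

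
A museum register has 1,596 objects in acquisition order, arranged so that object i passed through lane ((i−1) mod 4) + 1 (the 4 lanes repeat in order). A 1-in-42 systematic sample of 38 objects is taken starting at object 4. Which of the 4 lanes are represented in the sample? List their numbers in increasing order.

2, 4

Consecutive selections differ by k = 42, so their lane numbers differ by 42 mod 4 = 2.
gcd(42, 4) = 2, so the sample visits 4/2 = 2 distinct residues mod 4.
Start 4 is lane 4; the lanes hit are 2, 4.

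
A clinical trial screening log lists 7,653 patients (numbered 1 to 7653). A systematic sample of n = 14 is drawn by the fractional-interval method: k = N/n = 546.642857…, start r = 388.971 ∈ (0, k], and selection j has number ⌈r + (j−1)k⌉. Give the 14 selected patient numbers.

j=1: r + 0k = 388.971 → ⌈·⌉ = 389
j=2: r + 1k = 935.613857… → ⌈·⌉ = 936
j=3: r + 2k = 1482.256714… → ⌈·⌉ = 1483
j=4: r + 3k = 2028.899571… → ⌈·⌉ = 2029
j=5: r + 4k = 2575.542428… → ⌈·⌉ = 2576
j=6: r + 5k = 3122.185285… → ⌈·⌉ = 3123
j=7: r + 6k = 3668.828142… → ⌈·⌉ = 3669
j=8: r + 7k = 4215.471 → ⌈·⌉ = 4216
j=9: r + 8k = 4762.113857… → ⌈·⌉ = 4763
j=10: r + 9k = 5308.756714… → ⌈·⌉ = 5309
j=11: r + 10k = 5855.399571… → ⌈·⌉ = 5856
j=12: r + 11k = 6402.042428… → ⌈·⌉ = 6403
j=13: r + 12k = 6948.685285… → ⌈·⌉ = 6949
j=14: r + 13k = 7495.328142… → ⌈·⌉ = 7496

389, 936, 1483, 2029, 2576, 3123, 3669, 4216, 4763, 5309, 5856, 6403, 6949, 7496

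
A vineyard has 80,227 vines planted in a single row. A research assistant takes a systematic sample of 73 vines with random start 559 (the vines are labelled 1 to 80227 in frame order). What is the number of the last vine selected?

79687

k = 80227/73 = 1099
73rd selection = r + (73−1)·k = 559 + 72×1099 = 559 + 79128 = 79687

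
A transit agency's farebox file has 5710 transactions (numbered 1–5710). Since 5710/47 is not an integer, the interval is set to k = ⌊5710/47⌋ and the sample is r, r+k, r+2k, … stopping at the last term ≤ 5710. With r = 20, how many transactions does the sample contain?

k = ⌊5710/47⌋ = 121
Achieved size = ⌊(5710 − 20)/121⌋ + 1 = ⌊5690/121⌋ + 1 = 47 + 1 = 48
(last selection: 20 + 47×121 = 5707 ≤ 5710; next would be 5828 > 5710)

48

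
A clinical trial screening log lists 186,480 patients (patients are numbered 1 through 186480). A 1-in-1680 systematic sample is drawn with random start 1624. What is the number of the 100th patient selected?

167944

k = 1680
100th selection = r + (100−1)·k = 1624 + 99×1680 = 1624 + 166320 = 167944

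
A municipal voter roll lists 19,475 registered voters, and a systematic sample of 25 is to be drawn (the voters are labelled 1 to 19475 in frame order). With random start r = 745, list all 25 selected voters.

k = N/n = 19475/25 = 779
voter 1: 745
voter 2: 745 + 779 = 1524
voter 3: 1524 + 779 = 2303
voter 4: 2303 + 779 = 3082
voter 5: 3082 + 779 = 3861
voter 6: 3861 + 779 = 4640
voter 7: 4640 + 779 = 5419
voter 8: 5419 + 779 = 6198
voter 9: 6198 + 779 = 6977
voter 10: 6977 + 779 = 7756
voter 11: 7756 + 779 = 8535
voter 12: 8535 + 779 = 9314
voter 13: 9314 + 779 = 10093
voter 14: 10093 + 779 = 10872
voter 15: 10872 + 779 = 11651
voter 16: 11651 + 779 = 12430
voter 17: 12430 + 779 = 13209
voter 18: 13209 + 779 = 13988
voter 19: 13988 + 779 = 14767
voter 20: 14767 + 779 = 15546
voter 21: 15546 + 779 = 16325
voter 22: 16325 + 779 = 17104
voter 23: 17104 + 779 = 17883
voter 24: 17883 + 779 = 18662
voter 25: 18662 + 779 = 19441

745, 1524, 2303, 3082, 3861, 4640, 5419, 6198, 6977, 7756, 8535, 9314, 10093, 10872, 11651, 12430, 13209, 13988, 14767, 15546, 16325, 17104, 17883, 18662, 19441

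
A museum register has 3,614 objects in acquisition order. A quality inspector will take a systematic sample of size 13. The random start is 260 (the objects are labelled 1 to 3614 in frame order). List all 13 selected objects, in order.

k = N/n = 3614/13 = 278
object 1: 260
object 2: 260 + 278 = 538
object 3: 538 + 278 = 816
object 4: 816 + 278 = 1094
object 5: 1094 + 278 = 1372
object 6: 1372 + 278 = 1650
object 7: 1650 + 278 = 1928
object 8: 1928 + 278 = 2206
object 9: 2206 + 278 = 2484
object 10: 2484 + 278 = 2762
object 11: 2762 + 278 = 3040
object 12: 3040 + 278 = 3318
object 13: 3318 + 278 = 3596

260, 538, 816, 1094, 1372, 1650, 1928, 2206, 2484, 2762, 3040, 3318, 3596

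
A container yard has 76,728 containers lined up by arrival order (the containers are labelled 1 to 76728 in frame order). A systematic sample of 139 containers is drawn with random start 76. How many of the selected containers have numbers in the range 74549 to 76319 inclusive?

4

k = 76728/139 = 552
First selection ≥ 74549: 76 + ⌈(74549−76)/552⌉·552 = 76 + 135×552 = 74596
Last selection ≤ 76319: 76 + ⌊(76319−76)/552⌋·552 = 76 + 138×552 = 76252
Count = 138 − 135 + 1 = 4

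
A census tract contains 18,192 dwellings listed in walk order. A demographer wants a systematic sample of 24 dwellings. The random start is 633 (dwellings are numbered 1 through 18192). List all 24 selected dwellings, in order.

633, 1391, 2149, 2907, 3665, 4423, 5181, 5939, 6697, 7455, 8213, 8971, 9729, 10487, 11245, 12003, 12761, 13519, 14277, 15035, 15793, 16551, 17309, 18067

k = N/n = 18192/24 = 758
dwelling 1: 633
dwelling 2: 633 + 758 = 1391
dwelling 3: 1391 + 758 = 2149
dwelling 4: 2149 + 758 = 2907
dwelling 5: 2907 + 758 = 3665
dwelling 6: 3665 + 758 = 4423
dwelling 7: 4423 + 758 = 5181
dwelling 8: 5181 + 758 = 5939
dwelling 9: 5939 + 758 = 6697
dwelling 10: 6697 + 758 = 7455
dwelling 11: 7455 + 758 = 8213
dwelling 12: 8213 + 758 = 8971
dwelling 13: 8971 + 758 = 9729
dwelling 14: 9729 + 758 = 10487
dwelling 15: 10487 + 758 = 11245
dwelling 16: 11245 + 758 = 12003
dwelling 17: 12003 + 758 = 12761
dwelling 18: 12761 + 758 = 13519
dwelling 19: 13519 + 758 = 14277
dwelling 20: 14277 + 758 = 15035
dwelling 21: 15035 + 758 = 15793
dwelling 22: 15793 + 758 = 16551
dwelling 23: 16551 + 758 = 17309
dwelling 24: 17309 + 758 = 18067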